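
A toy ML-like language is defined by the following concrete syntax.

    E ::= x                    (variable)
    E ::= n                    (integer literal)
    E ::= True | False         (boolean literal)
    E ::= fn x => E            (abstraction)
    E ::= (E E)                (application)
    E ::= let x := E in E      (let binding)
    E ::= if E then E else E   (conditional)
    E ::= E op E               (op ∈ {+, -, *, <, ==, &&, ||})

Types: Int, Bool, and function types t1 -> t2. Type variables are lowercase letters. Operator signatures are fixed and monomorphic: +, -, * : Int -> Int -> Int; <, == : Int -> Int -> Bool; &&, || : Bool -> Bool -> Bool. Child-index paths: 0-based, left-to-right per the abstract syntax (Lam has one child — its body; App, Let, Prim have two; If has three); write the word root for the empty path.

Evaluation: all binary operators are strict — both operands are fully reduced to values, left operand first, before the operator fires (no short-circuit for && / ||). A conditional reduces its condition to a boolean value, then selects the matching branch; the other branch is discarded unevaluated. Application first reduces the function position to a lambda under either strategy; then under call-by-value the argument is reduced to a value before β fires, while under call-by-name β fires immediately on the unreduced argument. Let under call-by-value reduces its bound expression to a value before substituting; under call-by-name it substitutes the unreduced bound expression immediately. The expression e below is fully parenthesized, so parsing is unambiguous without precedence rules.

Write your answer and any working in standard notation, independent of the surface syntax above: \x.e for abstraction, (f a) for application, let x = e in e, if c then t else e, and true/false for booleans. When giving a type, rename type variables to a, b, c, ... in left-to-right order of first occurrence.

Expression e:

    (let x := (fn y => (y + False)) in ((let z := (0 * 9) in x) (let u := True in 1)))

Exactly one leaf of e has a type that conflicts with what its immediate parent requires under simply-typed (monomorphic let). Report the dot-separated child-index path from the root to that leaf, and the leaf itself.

Working:
y : a
  unify a ~ Int
  unify Bool ~ Int
  FAIL: mismatch Bool ~ Int

Answer: 0.0.1 : false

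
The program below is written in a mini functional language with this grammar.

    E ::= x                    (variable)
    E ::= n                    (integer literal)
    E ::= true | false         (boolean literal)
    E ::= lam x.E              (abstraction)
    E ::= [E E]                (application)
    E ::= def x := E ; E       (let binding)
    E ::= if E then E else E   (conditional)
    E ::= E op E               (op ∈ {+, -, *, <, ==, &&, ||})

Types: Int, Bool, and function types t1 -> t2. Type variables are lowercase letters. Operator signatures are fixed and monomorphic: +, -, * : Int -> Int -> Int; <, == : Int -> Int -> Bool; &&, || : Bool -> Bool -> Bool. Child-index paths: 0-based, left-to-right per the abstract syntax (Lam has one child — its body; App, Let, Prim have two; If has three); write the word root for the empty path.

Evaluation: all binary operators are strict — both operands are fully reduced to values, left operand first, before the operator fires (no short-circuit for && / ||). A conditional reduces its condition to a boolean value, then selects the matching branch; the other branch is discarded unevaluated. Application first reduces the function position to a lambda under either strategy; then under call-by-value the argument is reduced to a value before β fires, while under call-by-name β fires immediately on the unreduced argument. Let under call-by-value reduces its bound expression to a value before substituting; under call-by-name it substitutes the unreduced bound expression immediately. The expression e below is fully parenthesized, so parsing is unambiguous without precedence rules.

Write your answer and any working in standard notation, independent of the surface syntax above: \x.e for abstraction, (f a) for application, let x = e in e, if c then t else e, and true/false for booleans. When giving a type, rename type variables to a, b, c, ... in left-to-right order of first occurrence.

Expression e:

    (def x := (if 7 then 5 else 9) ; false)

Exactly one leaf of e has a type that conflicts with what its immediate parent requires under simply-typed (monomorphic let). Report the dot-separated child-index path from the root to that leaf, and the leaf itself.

Answer: 0.0 : 7

Working:
  unify Int ~ Bool
  FAIL: mismatch Int ~ Bool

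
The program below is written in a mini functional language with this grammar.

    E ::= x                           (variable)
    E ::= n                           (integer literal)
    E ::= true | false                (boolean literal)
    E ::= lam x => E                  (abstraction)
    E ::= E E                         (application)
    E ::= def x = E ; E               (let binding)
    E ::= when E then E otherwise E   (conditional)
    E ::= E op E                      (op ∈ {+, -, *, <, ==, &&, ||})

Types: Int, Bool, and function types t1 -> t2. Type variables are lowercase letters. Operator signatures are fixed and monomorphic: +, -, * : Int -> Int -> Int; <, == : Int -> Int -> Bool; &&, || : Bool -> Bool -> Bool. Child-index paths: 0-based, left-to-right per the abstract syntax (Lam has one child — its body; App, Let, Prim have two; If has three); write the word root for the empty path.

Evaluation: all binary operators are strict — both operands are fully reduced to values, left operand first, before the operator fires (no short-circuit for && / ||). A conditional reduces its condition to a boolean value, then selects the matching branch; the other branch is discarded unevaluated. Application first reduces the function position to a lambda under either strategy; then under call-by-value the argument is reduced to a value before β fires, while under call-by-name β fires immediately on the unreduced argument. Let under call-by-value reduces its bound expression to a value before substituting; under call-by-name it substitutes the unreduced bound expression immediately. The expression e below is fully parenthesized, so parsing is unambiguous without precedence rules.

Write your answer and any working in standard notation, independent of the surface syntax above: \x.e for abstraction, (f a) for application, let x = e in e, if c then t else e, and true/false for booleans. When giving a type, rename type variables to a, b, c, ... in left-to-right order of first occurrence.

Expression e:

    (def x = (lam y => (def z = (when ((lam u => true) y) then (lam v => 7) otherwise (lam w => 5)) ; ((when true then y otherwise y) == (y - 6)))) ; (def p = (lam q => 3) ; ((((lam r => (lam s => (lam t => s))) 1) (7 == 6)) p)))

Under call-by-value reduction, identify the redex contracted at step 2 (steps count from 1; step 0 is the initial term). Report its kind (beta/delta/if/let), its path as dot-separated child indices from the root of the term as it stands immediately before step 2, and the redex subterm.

Derivation:
step 0: (let x = (\y.(let z = (if ((\u.true) y) then (\v.7) else (\w.5)) in ((if true then y else y) == (y - 6)))) in (let p = (\q.3) in ((((\r.(\s.(\t.s))) 1) (7 == 6)) p)))
step 1: [let@root] (let p = (\q.3) in ((((\r.(\s.(\t.s))) 1) (7 == 6)) p))
step 2: [let@root] ((((\r.(\s.(\t.s))) 1) (7 == 6)) (\q.3))

Answer: let at root : (let p = (\q.3) in ((((\r.(\s.(\t.s))) 1) (7 == 6)) p))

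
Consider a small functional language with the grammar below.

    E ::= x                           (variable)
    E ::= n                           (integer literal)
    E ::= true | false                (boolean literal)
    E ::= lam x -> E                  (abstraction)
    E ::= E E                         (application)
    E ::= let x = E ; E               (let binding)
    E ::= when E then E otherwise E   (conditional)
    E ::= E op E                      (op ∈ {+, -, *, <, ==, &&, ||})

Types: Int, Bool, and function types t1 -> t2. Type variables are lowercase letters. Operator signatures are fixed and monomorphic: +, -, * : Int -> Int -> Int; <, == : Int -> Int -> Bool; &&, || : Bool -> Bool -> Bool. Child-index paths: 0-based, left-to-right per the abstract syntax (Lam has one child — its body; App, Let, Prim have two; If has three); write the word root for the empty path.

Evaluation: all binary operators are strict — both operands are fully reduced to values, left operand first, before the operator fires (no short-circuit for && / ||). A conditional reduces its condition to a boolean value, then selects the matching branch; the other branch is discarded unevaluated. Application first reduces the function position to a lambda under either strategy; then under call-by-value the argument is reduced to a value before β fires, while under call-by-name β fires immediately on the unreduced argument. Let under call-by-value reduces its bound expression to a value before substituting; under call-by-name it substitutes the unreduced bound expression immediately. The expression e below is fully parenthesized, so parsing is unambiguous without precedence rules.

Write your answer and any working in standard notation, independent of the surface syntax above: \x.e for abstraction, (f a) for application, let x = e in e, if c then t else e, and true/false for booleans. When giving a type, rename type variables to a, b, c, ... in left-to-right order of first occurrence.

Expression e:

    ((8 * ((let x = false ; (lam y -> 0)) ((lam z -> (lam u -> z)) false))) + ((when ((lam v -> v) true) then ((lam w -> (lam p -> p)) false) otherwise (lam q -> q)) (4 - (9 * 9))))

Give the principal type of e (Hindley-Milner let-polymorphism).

Answer: Int

Trace:
  unify Int ~ Int
let x : Bool
\y._ : a -> Int
z : b
\u._ : c -> b
\z._ : b -> c -> b
  unify b -> c -> b ~ Bool -> d
  unify b ~ Bool
  unify c -> Bool ~ d
_ _ : c -> Bool
  unify a -> Int ~ (c -> Bool) -> e
  unify a ~ c -> Bool
  unify Int ~ e
_ _ : Int
  unify Int ~ Int
  unify Int ~ Int
v : f
\v._ : f -> f
  unify f -> f ~ Bool -> g
  unify f ~ Bool
  unify Bool ~ g
_ _ : Bool
  unify Bool ~ Bool
p : i
\p._ : i -> i
\w._ : h -> i -> i
  unify h -> i -> i ~ Bool -> j
  unify h ~ Bool
  unify i -> i ~ j
_ _ : i -> i
q : k
\q._ : k -> k
  unify i -> i ~ k -> k
  unify i ~ k
  unify k ~ k
  unify Int ~ Int
  unify Int ~ Int
  unify Int ~ Int
  unify Int ~ Int
  unify k -> k ~ Int -> l
  unify k ~ Int
  unify Int ~ l
_ _ : Int
  unify Int ~ Int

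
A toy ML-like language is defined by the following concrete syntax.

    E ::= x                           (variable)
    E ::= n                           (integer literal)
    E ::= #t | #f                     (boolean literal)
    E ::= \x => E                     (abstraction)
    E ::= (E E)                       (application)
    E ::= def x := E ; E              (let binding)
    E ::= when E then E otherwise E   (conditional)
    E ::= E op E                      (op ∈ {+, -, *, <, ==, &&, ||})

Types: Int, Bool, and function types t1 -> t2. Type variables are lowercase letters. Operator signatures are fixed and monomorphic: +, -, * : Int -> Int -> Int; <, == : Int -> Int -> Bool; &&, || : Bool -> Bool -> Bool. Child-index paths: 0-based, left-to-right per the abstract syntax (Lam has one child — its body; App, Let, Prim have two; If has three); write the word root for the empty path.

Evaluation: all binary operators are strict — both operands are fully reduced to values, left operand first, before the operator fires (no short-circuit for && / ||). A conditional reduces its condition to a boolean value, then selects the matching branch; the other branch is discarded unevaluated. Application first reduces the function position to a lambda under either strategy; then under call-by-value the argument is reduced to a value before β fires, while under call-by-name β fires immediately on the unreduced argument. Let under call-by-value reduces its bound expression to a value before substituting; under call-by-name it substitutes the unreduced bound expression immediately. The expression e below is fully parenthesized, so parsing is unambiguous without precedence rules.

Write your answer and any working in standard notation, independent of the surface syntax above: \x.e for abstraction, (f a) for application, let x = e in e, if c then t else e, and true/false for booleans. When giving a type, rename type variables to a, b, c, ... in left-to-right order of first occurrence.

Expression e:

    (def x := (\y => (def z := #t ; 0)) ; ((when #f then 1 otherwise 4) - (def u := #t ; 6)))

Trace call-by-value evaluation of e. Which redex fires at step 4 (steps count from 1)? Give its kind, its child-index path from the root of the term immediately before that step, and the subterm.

Answer: delta at root : (4 - 6)

Working:
step 0: (let x = (\y.(let z = true in 0)) in ((if false then 1 else 4) - (let u = true in 6)))
step 1: [let@root] ((if false then 1 else 4) - (let u = true in 6))
step 2: [if@0] (4 - (let u = true in 6))
step 3: [let@1] (4 - 6)
step 4: [delta@root] -2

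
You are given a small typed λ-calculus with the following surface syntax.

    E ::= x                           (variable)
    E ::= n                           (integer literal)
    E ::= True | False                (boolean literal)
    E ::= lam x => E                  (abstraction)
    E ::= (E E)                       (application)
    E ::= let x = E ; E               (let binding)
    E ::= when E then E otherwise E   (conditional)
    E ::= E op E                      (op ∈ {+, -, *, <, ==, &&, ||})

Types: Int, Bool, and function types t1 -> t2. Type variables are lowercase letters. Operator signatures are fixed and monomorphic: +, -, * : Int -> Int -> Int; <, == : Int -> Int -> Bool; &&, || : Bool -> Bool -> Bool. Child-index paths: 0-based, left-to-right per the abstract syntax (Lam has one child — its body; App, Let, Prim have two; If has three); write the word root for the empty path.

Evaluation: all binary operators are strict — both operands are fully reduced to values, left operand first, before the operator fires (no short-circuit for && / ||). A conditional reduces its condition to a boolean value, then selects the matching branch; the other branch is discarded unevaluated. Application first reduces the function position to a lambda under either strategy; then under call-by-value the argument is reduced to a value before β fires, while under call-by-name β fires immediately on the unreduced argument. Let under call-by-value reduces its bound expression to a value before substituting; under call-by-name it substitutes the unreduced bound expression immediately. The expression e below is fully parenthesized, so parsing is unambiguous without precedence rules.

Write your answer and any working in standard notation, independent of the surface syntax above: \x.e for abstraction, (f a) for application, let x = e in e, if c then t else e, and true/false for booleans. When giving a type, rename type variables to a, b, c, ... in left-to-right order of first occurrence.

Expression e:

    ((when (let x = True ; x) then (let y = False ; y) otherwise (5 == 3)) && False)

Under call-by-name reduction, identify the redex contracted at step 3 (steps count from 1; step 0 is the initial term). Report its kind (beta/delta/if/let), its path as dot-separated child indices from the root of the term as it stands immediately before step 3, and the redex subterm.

Answer: let at 0 : (let y = false in y)

Trace:
step 0: ((if (let x = true in x) then (let y = false in y) else (5 == 3)) && false)
step 1: [let@0.0] ((if true then (let y = false in y) else (5 == 3)) && false)
step 2: [if@0] ((let y = false in y) && false)
step 3: [let@0] (false && false)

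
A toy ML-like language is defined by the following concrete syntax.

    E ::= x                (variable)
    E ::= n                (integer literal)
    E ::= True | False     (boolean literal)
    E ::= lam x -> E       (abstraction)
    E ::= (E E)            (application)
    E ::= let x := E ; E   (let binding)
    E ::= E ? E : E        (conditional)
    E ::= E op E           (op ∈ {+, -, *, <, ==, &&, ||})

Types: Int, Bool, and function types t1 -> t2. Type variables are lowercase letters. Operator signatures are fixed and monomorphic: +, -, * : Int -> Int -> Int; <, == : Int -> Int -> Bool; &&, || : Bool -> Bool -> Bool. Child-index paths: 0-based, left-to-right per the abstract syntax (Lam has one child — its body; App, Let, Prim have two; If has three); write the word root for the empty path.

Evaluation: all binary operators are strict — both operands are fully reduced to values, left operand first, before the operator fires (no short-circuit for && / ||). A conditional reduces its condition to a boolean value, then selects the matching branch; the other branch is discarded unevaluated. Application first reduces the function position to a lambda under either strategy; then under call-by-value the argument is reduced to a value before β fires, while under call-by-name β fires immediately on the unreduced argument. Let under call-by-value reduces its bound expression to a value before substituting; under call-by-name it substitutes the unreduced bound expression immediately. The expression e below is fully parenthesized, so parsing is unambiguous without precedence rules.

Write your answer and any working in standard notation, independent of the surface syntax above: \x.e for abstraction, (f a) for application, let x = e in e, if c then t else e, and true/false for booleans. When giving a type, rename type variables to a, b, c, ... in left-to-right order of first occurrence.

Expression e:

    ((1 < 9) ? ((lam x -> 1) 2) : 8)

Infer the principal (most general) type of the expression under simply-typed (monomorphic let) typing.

Answer: Int

Trace:
  unify Int ~ Int
  unify Int ~ Int
  unify Bool ~ Bool
\x._ : a -> Int
  unify a -> Int ~ Int -> b
  unify a ~ Int
  unify Int ~ b
_ _ : Int
  unify Int ~ Int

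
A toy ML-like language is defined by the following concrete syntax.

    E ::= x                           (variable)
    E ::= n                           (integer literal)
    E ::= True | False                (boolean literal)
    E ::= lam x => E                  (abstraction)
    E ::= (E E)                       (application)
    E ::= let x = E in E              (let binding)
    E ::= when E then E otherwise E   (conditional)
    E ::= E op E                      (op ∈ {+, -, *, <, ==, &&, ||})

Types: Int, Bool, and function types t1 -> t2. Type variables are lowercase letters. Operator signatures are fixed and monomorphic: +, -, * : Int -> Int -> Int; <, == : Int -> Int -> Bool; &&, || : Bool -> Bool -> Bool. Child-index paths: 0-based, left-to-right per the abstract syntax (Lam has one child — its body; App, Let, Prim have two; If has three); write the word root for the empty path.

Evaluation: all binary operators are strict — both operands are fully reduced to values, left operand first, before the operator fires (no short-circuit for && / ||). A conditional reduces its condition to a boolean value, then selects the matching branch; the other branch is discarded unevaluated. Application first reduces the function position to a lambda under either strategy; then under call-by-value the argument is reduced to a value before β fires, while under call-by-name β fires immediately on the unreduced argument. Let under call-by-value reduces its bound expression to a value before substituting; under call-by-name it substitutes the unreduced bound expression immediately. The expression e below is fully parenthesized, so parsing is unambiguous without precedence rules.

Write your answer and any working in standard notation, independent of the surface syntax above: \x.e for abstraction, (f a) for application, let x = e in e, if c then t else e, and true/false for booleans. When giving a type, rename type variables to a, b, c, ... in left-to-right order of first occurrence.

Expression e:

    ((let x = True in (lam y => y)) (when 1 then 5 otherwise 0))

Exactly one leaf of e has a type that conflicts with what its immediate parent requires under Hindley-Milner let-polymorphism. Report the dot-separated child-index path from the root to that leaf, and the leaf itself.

Answer: 1.0 : 1

Trace:
let x : Bool
y : a
\y._ : a -> a
  unify Int ~ Bool
  FAIL: mismatch Int ~ Bool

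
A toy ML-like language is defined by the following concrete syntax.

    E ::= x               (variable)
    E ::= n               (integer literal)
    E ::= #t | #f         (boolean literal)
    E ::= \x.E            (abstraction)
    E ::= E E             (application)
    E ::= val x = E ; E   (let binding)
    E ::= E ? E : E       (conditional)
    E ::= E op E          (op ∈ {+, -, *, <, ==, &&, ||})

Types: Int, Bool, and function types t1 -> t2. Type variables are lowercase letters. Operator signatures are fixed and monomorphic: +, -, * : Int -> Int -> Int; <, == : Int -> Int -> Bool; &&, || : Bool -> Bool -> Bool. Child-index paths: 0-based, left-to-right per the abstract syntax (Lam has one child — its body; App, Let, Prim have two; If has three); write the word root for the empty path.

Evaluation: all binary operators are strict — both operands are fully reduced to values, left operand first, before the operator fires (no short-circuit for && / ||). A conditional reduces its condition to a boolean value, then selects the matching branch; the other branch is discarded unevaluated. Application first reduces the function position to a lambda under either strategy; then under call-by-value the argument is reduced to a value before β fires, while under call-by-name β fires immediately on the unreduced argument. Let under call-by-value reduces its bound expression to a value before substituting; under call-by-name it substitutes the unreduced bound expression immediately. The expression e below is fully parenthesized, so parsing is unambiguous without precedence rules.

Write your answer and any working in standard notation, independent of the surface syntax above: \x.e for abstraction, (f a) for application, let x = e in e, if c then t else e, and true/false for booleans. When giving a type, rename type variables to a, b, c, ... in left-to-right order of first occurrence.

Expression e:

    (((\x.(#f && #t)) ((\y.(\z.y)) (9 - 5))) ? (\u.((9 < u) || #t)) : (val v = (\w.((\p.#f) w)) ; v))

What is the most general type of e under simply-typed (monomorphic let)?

Working:
  unify Bool ~ Bool
  unify Bool ~ Bool
\x._ : a -> Bool
y : b
\z._ : c -> b
\y._ : b -> c -> b
  unify Int ~ Int
  unify Int ~ Int
  unify b -> c -> b ~ Int -> d
  unify b ~ Int
  unify c -> Int ~ d
_ _ : c -> Int
  unify a -> Bool ~ (c -> Int) -> e
  unify a ~ c -> Int
  unify Bool ~ e
_ _ : Bool
  unify Bool ~ Bool
  unify Int ~ Int
u : f
  unify f ~ Int
  unify Bool ~ Bool
  unify Bool ~ Bool
\u._ : Int -> Bool
\p._ : h -> Bool
w : g
  unify h -> Bool ~ g -> i
  unify h ~ g
  unify Bool ~ i
_ _ : Bool
\w._ : g -> Bool
let v : g -> Bool
v : g -> Bool
  unify Int -> Bool ~ g -> Bool
  unify Int ~ g
  unify Bool ~ Bool

Answer: Int -> Bool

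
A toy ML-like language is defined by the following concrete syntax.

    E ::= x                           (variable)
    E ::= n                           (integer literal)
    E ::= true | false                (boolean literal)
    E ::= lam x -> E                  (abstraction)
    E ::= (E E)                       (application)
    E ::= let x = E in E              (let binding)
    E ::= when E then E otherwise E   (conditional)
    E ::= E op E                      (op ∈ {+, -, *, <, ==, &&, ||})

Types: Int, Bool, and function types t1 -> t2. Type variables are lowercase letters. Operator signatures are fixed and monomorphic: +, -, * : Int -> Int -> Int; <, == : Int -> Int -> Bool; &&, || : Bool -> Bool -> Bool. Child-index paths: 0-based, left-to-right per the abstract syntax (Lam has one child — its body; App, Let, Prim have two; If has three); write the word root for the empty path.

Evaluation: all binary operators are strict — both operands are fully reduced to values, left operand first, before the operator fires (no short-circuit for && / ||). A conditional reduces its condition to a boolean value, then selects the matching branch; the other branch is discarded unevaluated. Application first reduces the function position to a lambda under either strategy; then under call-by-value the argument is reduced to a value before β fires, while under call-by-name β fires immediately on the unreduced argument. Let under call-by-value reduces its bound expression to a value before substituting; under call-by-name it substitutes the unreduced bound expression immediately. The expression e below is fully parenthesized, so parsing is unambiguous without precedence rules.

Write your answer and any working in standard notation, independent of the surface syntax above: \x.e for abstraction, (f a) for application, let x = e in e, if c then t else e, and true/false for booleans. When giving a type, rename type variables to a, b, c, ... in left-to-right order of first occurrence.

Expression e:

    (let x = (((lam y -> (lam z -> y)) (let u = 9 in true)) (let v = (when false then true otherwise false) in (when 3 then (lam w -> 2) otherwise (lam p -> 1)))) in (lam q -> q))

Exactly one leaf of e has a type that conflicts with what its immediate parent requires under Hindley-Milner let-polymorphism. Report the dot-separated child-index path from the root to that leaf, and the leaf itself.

Trace:
y : a
\z._ : b -> a
\y._ : a -> b -> a
let u : Int
  unify a -> b -> a ~ Bool -> c
  unify a ~ Bool
  unify b -> Bool ~ c
_ _ : b -> Bool
  unify Bool ~ Bool
  unify Bool ~ Bool
let v : Bool
  unify Int ~ Bool
  FAIL: mismatch Int ~ Bool

Answer: 0.1.1.0 : 3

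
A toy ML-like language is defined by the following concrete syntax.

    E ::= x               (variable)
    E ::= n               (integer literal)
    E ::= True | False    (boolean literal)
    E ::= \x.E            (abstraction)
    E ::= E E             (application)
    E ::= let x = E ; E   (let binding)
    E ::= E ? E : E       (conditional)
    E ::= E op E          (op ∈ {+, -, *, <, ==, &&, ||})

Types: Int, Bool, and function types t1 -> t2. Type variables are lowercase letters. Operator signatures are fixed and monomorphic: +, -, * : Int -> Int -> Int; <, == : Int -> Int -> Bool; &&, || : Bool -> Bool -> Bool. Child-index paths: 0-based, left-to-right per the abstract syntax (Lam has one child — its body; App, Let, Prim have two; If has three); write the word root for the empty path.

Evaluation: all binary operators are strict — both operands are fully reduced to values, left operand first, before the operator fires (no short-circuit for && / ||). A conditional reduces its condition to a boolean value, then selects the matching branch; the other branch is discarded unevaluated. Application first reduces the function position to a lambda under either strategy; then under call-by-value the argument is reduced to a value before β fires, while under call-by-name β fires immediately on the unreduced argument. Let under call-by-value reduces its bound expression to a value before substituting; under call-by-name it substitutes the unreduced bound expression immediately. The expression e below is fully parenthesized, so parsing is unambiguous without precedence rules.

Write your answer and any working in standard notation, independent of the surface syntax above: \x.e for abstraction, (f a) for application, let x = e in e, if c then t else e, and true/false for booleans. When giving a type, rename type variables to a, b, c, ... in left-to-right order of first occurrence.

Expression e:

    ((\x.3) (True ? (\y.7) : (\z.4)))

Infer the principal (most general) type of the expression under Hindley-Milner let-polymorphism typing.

Answer: Int

Trace:
\x._ : a -> Int
  unify Bool ~ Bool
\y._ : b -> Int
\z._ : c -> Int
  unify b -> Int ~ c -> Int
  unify b ~ c
  unify Int ~ Int
  unify a -> Int ~ (c -> Int) -> d
  unify a ~ c -> Int
  unify Int ~ d
_ _ : Int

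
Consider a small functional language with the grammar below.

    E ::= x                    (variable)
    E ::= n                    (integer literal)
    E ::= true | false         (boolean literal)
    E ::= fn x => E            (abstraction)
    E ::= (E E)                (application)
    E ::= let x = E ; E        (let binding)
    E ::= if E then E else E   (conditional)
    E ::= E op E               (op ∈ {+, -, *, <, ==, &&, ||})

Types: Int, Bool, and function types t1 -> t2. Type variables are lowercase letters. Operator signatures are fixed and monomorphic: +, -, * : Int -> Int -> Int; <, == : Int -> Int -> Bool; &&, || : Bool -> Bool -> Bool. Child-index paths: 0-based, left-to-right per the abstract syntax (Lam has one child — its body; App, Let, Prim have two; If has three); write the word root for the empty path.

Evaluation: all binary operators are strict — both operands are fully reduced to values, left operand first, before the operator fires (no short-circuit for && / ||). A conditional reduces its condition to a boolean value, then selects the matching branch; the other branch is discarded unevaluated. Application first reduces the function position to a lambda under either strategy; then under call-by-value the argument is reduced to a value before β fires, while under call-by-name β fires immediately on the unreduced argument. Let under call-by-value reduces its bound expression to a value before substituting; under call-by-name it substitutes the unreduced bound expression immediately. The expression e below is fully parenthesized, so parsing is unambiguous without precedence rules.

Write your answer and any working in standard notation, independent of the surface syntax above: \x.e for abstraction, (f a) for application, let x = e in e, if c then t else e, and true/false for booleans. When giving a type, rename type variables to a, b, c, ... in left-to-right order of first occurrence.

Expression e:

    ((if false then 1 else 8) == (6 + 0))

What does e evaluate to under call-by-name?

Working:
step 0: ((if false then 1 else 8) == (6 + 0))
step 1: [if@0] (8 == (6 + 0))
step 2: [delta@1] (8 == 6)
step 3: [delta@root] false

Answer: false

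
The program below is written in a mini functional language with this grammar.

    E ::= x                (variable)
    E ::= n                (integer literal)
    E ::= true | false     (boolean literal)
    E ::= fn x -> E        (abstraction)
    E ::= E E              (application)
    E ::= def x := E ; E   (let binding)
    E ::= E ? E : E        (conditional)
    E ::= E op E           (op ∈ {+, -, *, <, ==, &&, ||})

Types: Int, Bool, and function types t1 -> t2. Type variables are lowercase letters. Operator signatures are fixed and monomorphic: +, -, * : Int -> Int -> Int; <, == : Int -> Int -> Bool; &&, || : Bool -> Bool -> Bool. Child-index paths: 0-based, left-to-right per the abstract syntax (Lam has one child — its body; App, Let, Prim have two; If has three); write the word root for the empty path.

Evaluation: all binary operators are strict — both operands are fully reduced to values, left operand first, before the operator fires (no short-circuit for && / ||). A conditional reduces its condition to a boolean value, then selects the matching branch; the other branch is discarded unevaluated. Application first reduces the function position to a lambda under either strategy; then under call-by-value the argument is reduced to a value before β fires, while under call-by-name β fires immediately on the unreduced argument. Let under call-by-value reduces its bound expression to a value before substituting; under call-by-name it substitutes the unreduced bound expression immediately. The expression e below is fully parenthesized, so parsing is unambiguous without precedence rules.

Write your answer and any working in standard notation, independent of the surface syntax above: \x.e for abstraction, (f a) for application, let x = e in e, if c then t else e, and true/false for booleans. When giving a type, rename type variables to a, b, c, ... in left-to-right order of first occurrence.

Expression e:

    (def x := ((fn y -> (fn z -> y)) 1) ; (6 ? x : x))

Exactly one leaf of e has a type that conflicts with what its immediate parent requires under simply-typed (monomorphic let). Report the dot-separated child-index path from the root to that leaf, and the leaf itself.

Derivation:
y : a
\z._ : b -> a
\y._ : a -> b -> a
  unify a -> b -> a ~ Int -> c
  unify a ~ Int
  unify b -> Int ~ c
_ _ : b -> Int
let x : b -> Int
  unify Int ~ Bool
  FAIL: mismatch Int ~ Bool

Answer: 1.0 : 6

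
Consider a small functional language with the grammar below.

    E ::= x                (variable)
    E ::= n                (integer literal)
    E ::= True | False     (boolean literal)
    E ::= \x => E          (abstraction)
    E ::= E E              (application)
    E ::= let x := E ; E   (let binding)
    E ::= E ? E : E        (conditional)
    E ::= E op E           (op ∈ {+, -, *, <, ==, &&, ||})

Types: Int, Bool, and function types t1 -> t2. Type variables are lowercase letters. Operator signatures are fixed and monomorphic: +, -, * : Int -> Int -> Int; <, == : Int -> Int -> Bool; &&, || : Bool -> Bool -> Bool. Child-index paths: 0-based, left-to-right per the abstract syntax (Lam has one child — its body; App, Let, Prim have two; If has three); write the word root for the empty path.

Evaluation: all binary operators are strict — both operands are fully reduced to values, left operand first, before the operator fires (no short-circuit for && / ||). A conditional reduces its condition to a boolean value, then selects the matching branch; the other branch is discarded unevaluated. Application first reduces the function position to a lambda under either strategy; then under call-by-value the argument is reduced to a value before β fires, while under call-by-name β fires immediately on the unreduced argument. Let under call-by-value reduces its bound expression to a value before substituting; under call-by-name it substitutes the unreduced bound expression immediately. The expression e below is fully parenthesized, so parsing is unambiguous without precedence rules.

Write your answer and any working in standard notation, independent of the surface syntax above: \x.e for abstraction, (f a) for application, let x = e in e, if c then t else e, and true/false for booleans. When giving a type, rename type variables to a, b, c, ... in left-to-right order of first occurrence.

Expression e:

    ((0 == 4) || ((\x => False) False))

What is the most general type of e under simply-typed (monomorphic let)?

Answer: Bool

Derivation:
  unify Int ~ Int
  unify Int ~ Int
  unify Bool ~ Bool
\x._ : a -> Bool
  unify a -> Bool ~ Bool -> b
  unify a ~ Bool
  unify Bool ~ b
_ _ : Bool
  unify Bool ~ Bool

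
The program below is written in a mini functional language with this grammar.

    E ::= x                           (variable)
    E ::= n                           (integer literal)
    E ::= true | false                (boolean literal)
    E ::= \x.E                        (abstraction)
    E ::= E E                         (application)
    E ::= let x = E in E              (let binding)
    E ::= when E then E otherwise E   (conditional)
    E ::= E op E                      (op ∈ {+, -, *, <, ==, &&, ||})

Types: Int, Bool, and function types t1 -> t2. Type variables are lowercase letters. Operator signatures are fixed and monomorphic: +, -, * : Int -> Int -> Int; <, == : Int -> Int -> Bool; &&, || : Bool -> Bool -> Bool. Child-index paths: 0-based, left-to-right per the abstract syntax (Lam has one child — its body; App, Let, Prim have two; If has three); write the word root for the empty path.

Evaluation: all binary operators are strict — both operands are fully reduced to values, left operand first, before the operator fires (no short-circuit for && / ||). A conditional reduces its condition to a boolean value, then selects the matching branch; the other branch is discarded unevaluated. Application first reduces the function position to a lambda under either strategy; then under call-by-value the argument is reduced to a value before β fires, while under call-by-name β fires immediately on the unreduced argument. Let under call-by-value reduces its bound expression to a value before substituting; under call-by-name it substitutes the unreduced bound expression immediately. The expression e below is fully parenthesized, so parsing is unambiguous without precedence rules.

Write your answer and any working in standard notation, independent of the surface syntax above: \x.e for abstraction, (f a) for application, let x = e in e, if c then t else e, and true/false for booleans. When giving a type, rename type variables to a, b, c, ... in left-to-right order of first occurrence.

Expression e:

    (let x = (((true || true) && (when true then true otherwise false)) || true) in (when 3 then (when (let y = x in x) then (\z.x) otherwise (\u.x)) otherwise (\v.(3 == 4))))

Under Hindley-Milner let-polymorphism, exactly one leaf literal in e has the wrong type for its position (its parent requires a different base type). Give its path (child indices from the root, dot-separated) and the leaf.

Answer: 1.0 : 3

Trace:
  unify Bool ~ Bool
  unify Bool ~ Bool
  unify Bool ~ Bool
  unify Bool ~ Bool
  unify Bool ~ Bool
  unify Bool ~ Bool
  unify Bool ~ Bool
  unify Bool ~ Bool
let x : Bool
  unify Int ~ Bool
  FAIL: mismatch Int ~ Bool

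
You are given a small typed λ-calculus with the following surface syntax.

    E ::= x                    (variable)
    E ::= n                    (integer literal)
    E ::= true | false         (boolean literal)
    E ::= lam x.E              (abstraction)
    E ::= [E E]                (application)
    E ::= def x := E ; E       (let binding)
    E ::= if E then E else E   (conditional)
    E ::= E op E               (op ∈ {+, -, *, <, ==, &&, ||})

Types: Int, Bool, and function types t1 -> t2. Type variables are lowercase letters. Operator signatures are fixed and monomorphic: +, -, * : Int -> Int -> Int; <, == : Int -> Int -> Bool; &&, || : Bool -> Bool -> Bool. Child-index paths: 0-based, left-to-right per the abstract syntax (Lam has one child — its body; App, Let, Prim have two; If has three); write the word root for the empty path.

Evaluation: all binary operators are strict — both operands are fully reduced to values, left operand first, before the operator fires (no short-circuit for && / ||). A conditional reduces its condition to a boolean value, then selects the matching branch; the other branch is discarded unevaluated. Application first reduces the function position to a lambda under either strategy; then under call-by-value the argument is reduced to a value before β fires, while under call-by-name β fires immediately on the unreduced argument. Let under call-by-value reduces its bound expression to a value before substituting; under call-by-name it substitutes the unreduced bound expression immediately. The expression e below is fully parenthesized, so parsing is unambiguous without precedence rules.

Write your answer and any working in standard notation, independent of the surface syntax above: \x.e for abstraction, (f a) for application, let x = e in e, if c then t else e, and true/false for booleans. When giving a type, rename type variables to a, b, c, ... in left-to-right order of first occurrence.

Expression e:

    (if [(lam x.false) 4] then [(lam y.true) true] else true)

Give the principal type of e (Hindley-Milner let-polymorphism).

Trace:
\x._ : a -> Bool
  unify a -> Bool ~ Int -> b
  unify a ~ Int
  unify Bool ~ b
_ _ : Bool
  unify Bool ~ Bool
\y._ : c -> Bool
  unify c -> Bool ~ Bool -> d
  unify c ~ Bool
  unify Bool ~ d
_ _ : Bool
  unify Bool ~ Bool

Answer: Bool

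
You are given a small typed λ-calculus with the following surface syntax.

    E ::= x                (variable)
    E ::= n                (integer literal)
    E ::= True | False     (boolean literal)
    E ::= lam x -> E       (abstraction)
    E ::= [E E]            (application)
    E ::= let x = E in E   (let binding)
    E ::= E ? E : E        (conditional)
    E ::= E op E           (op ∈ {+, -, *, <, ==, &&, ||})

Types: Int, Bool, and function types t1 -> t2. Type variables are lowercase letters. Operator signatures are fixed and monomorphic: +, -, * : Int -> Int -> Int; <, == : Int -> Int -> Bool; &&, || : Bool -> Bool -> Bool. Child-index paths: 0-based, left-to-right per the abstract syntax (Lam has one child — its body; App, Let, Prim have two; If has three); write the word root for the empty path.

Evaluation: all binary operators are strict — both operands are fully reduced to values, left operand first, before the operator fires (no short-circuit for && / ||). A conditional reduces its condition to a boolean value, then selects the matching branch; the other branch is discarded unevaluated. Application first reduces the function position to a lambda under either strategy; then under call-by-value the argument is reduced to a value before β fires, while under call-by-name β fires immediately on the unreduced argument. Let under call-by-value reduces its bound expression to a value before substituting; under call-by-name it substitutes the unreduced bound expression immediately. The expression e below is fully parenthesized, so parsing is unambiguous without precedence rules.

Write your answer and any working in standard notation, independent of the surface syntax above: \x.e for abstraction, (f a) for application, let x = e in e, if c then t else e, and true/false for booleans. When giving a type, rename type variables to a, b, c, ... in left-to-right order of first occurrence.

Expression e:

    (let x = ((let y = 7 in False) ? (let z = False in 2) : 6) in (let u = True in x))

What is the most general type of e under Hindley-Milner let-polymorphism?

Trace:
let y : Int
  unify Bool ~ Bool
let z : Bool
  unify Int ~ Int
let x : Int
let u : Bool
x : Int

Answer: Int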